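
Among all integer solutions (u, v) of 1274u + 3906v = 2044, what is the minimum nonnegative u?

gcd(3906, 1274):
  3906 = 3×1274 + 84
  1274 = 15×84 + 14
  84 = 6×14
so gcd(3906, 1274) = 14.
14 divides 2044, so solutions exist.
Back-substitute for Bézout coefficients:
  14 = 1274 - 15×84
  ... = 1274×(46) + 3906×(-15)
Scale by 2044/14 = 146: (u₀, v₀) = (6716, -2190).
General solution: u = 6716 + 279t, v = -2190 - 91t for integer t.
u ≥ 0: smallest is 6716 mod 279 = 20 (at t = -24), with v = -6.

20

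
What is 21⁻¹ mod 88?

gcd(88, 21):
  88 = 4·21 + 4
  21 = 5·4 + 1
  4 = 4·1
so gcd(88, 21) = 1.
Back-substitute for Bézout coefficients:
  1 = 21 - 5·4
  ... = 21·(21) + 88·(-5)
So 21·21 ≡ 1 (mod 88), and 21 mod 88 = 21.

21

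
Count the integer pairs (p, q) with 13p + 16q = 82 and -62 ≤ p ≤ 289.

22

gcd(16, 13):
  16 = 1·13 + 3
  13 = 4·3 + 1
  3 = 3·1
so gcd(16, 13) = 1.
Back-substitute for Bézout coefficients:
  1 = 13 - 4·3
  ... = 13·(5) + 16·(-4)
Scale by 82: particular solution (410, -328); reduce p mod 16: (10, -3).
General solution: p = 10 + 16t, q = -3 - 13t for integer t.
-62 ≤ 10 + 16t ≤ 289 gives t ∈ [-4, 17], which is 22 values.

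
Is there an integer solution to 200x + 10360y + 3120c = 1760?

gcd(10360, 200):
  10360 = 51*200 + 160
  200 = 1*160 + 40
  160 = 4*40
so gcd(10360, 200) = 40.
gcd(40, 3120) = 40.
40 divides 1760, so integer solutions exist.

yes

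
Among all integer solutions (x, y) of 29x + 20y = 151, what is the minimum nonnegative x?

gcd(29, 20):
  29 = 1*20 + 9
  20 = 2*9 + 2
  9 = 4*2 + 1
  2 = 2*1
so gcd(29, 20) = 1.
1 divides 151, so solutions exist.
Back-substitute for Bézout coefficients:
  1 = 9 - 4*2
  ... = 29*(9) + 20*(-13)
Scale by 151/1 = 151: (x₀, y₀) = (1359, -1963).
General solution: x = 1359 + 20t, y = -1963 - 29t for integer t.
x ≥ 0: smallest is 1359 mod 20 = 19 (at t = -67), with y = -20.

19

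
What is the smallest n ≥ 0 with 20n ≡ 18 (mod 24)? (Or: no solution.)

gcd(24, 20) = 4  (24 = 1·20 + 4, 20 = 5·4).
4 does not divide 18, so the congruence has no solution.

no solution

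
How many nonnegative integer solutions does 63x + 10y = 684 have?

1

gcd(63, 10):
  63 = 6×10 + 3
  10 = 3×3 + 1
  3 = 3×1
so gcd(63, 10) = 1.
Back-substitute for Bézout coefficients:
  1 = 10 - 3×3
  ... = 63×(-3) + 10×(19)
Scale by 684: one solution is (-2052, 12996). Reduce x mod 10: (8, 18).
General: x = 8 + 10t, y = 18 - 63t.
x ≥ 0 ⇒ t ≥ 0; y ≥ 0 ⇒ t ≤ 0. So t ∈ [0, 0]: 1 solution.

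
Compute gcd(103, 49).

gcd(103, 49):
  103 = 2×49 + 5
  49 = 9×5 + 4
  5 = 1×4 + 1
  4 = 4×1
so gcd(103, 49) = 1.

1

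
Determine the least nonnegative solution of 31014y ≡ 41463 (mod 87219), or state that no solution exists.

gcd(87219, 31014) = 9  (87219 = 2*31014 + 25191, 31014 = 1*25191 + 5823, 25191 = 4*5823 + 1899, 5823 = 3*1899 + 126, 1899 = 15*126 + 9, 126 = 14*9).
9 divides 41463, so solutions exist.
Back-substituting, 31014*(-689) + 87219*(245) = 9.
So 31014*(-689) ≡ 9 (mod 87219); multiply by 4607: y ≡ -3174223 (mod 9691).
Smallest nonnegative: y = -3174223 mod 9691 = 4425.

4425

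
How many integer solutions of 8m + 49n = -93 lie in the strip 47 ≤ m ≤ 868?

17

gcd(49, 8) = 1.
By Bézout, 8×(-6) + 49×(1) = 1.
Particular solution: (19, -5).
General solution: m = 19 + 49t, n = -5 - 8t for integer t.
47 ≤ 19 + 49t ≤ 868 gives t ∈ [1, 17], which is 17 values.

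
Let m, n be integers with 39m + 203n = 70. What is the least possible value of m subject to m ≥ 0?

gcd(203, 39) = 1.
1 divides 70, so solutions exist.
By Bézout, 39×(-26) + 203×(5) = 1.
Scale by 70/1 = 70: (m₀, n₀) = (-1820, 350).
General solution: m = -1820 + 203t, n = 350 - 39t for integer t.
m ≥ 0: smallest is -1820 mod 203 = 7 (at t = 9), with n = -1.

7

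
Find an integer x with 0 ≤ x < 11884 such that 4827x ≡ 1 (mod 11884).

gcd(11884, 4827):
  11884 = 2×4827 + 2230
  4827 = 2×2230 + 367
  2230 = 6×367 + 28
  367 = 13×28 + 3
  28 = 9×3 + 1
  3 = 3×1
so gcd(11884, 4827) = 1.
Back-substitute for Bézout coefficients:
  1 = 28 - 9×3
  ... = 4827×(-3821) + 11884×(1552)
So 4827×-3821 ≡ 1 (mod 11884), and -3821 mod 11884 = 8063.

8063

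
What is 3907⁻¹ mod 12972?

6823

gcd(12972, 3907) = 1.
By Bézout, 3907×(-6149) + 12972×(1852) = 1.
So 3907×-6149 ≡ 1 (mod 12972), and -6149 mod 12972 = 6823.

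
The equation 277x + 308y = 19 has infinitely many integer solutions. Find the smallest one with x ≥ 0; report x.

59

gcd(308, 277):
  308 = 1×277 + 31
  277 = 8×31 + 29
  31 = 1×29 + 2
  29 = 14×2 + 1
  2 = 2×1
so gcd(308, 277) = 1.
1 divides 19, so solutions exist.
Back-substitute for Bézout coefficients:
  1 = 29 - 14×2
  ... = 277×(149) + 308×(-134)
Scale by 19/1 = 19: (x₀, y₀) = (2831, -2546).
General solution: x = 2831 + 308t, y = -2546 - 277t for integer t.
x ≥ 0: smallest is 2831 mod 308 = 59 (at t = -9), with y = -53.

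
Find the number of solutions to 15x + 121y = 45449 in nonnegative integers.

25

gcd(121, 15) = 1.
By Bézout, 15·(-8) + 121·(1) = 1.
One solution: (13, 374).
General: x = 13 + 121t, y = 374 - 15t.
x ≥ 0 ⇒ t ≥ 0; y ≥ 0 ⇒ t ≤ 24. So t ∈ [0, 24]: 25 solutions.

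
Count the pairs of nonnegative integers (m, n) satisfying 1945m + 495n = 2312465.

12

gcd(1945, 495) = 5  (1945 = 3*495 + 460, 495 = 1*460 + 35, 460 = 13*35 + 5, 35 = 7*5).
Back-substituting, 1945*(14) + 495*(-55) = 5.
Scale by 462493: one solution is (6474902, -25437115). Reduce m mod 99: (5, 4652).
General: m = 5 + 99t, n = 4652 - 389t.
m ≥ 0 ⇒ t ≥ 0; n ≥ 0 ⇒ t ≤ 11. So t ∈ [0, 11]: 12 solutions.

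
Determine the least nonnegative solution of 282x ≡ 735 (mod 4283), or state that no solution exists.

2782

gcd(4283, 282) = 1  (4283 = 15·282 + 53, 282 = 5·53 + 17, 53 = 3·17 + 2, 17 = 8·2 + 1, 2 = 2·1).
1 divides 735, so solutions exist.
Back-substituting, 282·(2020) + 4283·(-133) = 1.
So 282·(2020) ≡ 1 (mod 4283); multiply by 735: x ≡ 1484700 (mod 4283).
Smallest nonnegative: x = 1484700 mod 4283 = 2782.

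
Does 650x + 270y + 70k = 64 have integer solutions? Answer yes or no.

gcd(650, 270) = 10  (650 = 2·270 + 110, 270 = 2·110 + 50, 110 = 2·50 + 10, 50 = 5·10).
gcd(10, 70) = 10.
10 does not divide 64 (remainder 4), so no integer solutions.

no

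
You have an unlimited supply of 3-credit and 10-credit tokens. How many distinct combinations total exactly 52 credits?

2

Need nonnegative integers with 3j + 10k = 52.
gcd(3, 10) = 1, and 3·(-3) + 10·(1) = 1.
So (j₀, k₀) = (-156, 52); general j = -156 + 10t, k = 52 - 3t.
j ≥ 0 ⇒ t ≥ 16; k ≥ 0 ⇒ t ≤ 17. That's 2 values of t.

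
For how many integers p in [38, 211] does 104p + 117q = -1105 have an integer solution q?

gcd(117, 104) = 13.
By Bézout, 104×(-1) + 117×(1) = 13.
Particular solution: (4, -13).
General solution: p = 4 + 9t, q = -13 - 8t for integer t.
38 ≤ 4 + 9t ≤ 211 gives t ∈ [4, 23], which is 20 values.

20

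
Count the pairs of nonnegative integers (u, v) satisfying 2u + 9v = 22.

gcd(9, 2) = 1.
By Bézout, 2*(-4) + 9*(1) = 1.
One solution: (2, 2).
General: u = 2 + 9t, v = 2 - 2t.
u ≥ 0 ⇒ t ≥ 0; v ≥ 0 ⇒ t ≤ 1. So t ∈ [0, 1]: 2 solutions.

2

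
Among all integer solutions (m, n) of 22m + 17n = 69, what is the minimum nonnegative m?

7

gcd(22, 17) = 1.
1 divides 69, so solutions exist.
By Bézout, 22×(7) + 17×(-9) = 1.
Scale by 69/1 = 69: (m₀, n₀) = (483, -621).
General solution: m = 483 + 17t, n = -621 - 22t for integer t.
m ≥ 0: smallest is 483 mod 17 = 7 (at t = -28), with n = -5.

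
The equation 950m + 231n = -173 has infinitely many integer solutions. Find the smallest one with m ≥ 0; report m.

gcd(950, 231) = 1.
1 divides -173, so solutions exist.
By Bézout, 950×(80) + 231×(-329) = 1.
Scale by -173/1 = -173: (m₀, n₀) = (-13840, 56917).
General solution: m = -13840 + 231t, n = 56917 - 950t for integer t.
m ≥ 0: smallest is -13840 mod 231 = 20 (at t = 60), with n = -83.

20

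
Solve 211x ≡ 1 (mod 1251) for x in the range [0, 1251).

1168

gcd(1251, 211) = 1.
By Bézout, 211*(-83) + 1251*(14) = 1.
So 211*-83 ≡ 1 (mod 1251), and -83 mod 1251 = 1168.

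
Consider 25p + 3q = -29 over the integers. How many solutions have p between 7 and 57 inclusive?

17

gcd(25, 3) = 1.
By Bézout, 25·(1) + 3·(-8) = 1.
Particular solution: (1, -18).
General solution: p = 1 + 3t, q = -18 - 25t for integer t.
7 ≤ 1 + 3t ≤ 57 gives t ∈ [2, 18], which is 17 values.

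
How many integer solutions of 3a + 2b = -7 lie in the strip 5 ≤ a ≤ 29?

gcd(3, 2) = 1  (3 = 1·2 + 1, 2 = 2·1).
Back-substituting, 3·(1) + 2·(-1) = 1.
Scale by -7: particular solution (-7, 7); reduce a mod 2: (1, -5).
General solution: a = 1 + 2t, b = -5 - 3t for integer t.
5 ≤ 1 + 2t ≤ 29 gives t ∈ [2, 14], which is 13 values.

13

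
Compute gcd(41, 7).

gcd(41, 7) = 1  (41 = 5×7 + 6, 7 = 1×6 + 1, 6 = 6×1).

1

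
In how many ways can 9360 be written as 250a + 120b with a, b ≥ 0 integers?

gcd(250, 120):
  250 = 2×120 + 10
  120 = 12×10
so gcd(250, 120) = 10.
Back-substitute for Bézout coefficients:
  10 = 250 - 2×120
  ... = 250×(1) + 120×(-2)
Scale by 936: one solution is (936, -1872). Reduce a mod 12: (0, 78).
General: a = 0 + 12t, b = 78 - 25t.
a ≥ 0 ⇒ t ≥ 0; b ≥ 0 ⇒ t ≤ 3. So t ∈ [0, 3]: 4 solutions.

4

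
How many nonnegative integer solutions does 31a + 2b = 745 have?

12

gcd(31, 2):
  31 = 15×2 + 1
  2 = 2×1
so gcd(31, 2) = 1.
Back-substitute for Bézout coefficients:
  1 = 31 - 15×2
  ... = 31×(1) + 2×(-15)
Scale by 745: one solution is (745, -11175). Reduce a mod 2: (1, 357).
General: a = 1 + 2t, b = 357 - 31t.
a ≥ 0 ⇒ t ≥ 0; b ≥ 0 ⇒ t ≤ 11. So t ∈ [0, 11]: 12 solutions.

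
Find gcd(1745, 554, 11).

1

gcd(1745, 554) = 1.
gcd(1, 11) = 1.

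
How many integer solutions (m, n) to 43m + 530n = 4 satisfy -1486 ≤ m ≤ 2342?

8

gcd(530, 43) = 1  (530 = 12·43 + 14, 43 = 3·14 + 1, 14 = 14·1).
Back-substituting, 43·(37) + 530·(-3) = 1.
Scale by 4: particular solution (148, -12); reduce m mod 530: (148, -12).
General solution: m = 148 + 530t, n = -12 - 43t for integer t.
-1486 ≤ 148 + 530t ≤ 2342 gives t ∈ [-3, 4], which is 8 values.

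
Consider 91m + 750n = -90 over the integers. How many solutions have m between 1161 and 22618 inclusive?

gcd(750, 91) = 1.
By Bézout, 91×(-239) + 750×(29) = 1.
Particular solution: (510, -62).
General solution: m = 510 + 750t, n = -62 - 91t for integer t.
1161 ≤ 510 + 750t ≤ 22618 gives t ∈ [1, 29], which is 29 values.

29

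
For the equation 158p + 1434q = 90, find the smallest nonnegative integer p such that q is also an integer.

gcd(1434, 158) = 2  (1434 = 9*158 + 12, 158 = 13*12 + 2, 12 = 6*2).
2 divides 90, so solutions exist.
Back-substituting, 158*(118) + 1434*(-13) = 2.
Scale by 90/2 = 45: (p₀, q₀) = (5310, -585).
General solution: p = 5310 + 717t, q = -585 - 79t for integer t.
p ≥ 0: smallest is 5310 mod 717 = 291 (at t = -7), with q = -32.

291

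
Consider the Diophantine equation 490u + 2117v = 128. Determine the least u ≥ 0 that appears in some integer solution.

199

gcd(2117, 490) = 1.
1 divides 128, so solutions exist.
By Bézout, 490·(-445) + 2117·(103) = 1.
Scale by 128/1 = 128: (u₀, v₀) = (-56960, 13184).
General solution: u = -56960 + 2117t, v = 13184 - 490t for integer t.
u ≥ 0: smallest is -56960 mod 2117 = 199 (at t = 27), with v = -46.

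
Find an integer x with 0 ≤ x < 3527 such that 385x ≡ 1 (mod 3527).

2446

gcd(3527, 385):
  3527 = 9*385 + 62
  385 = 6*62 + 13
  62 = 4*13 + 10
  13 = 1*10 + 3
  10 = 3*3 + 1
  3 = 3*1
so gcd(3527, 385) = 1.
Back-substitute for Bézout coefficients:
  1 = 10 - 3*3
  ... = 385*(-1081) + 3527*(118)
So 385*-1081 ≡ 1 (mod 3527), and -1081 mod 3527 = 2446.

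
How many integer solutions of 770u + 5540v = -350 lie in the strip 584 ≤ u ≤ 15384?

27

gcd(5540, 770):
  5540 = 7*770 + 150
  770 = 5*150 + 20
  150 = 7*20 + 10
  20 = 2*10
so gcd(5540, 770) = 10.
Back-substitute for Bézout coefficients:
  10 = 150 - 7*20
  ... = 770*(-259) + 5540*(36)
Scale by -35: particular solution (9065, -1260); reduce u mod 554: (201, -28).
General solution: u = 201 + 554t, v = -28 - 77t for integer t.
584 ≤ 201 + 554t ≤ 15384 gives t ∈ [1, 27], which is 27 values.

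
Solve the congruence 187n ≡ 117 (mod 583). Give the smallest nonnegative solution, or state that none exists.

gcd(583, 187):
  583 = 3*187 + 22
  187 = 8*22 + 11
  22 = 2*11
so gcd(583, 187) = 11.
11 does not divide 117, so the congruence has no solution.

no solution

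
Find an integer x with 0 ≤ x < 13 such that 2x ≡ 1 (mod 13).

gcd(13, 2) = 1.
By Bézout, 2×(-6) + 13×(1) = 1.
So 2×-6 ≡ 1 (mod 13), and -6 mod 13 = 7.

7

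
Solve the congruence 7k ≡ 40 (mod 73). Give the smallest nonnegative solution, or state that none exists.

gcd(73, 7) = 1  (73 = 10*7 + 3, 7 = 2*3 + 1, 3 = 3*1).
1 divides 40, so solutions exist.
Back-substituting, 7*(21) + 73*(-2) = 1.
So 7*(21) ≡ 1 (mod 73); multiply by 40: k ≡ 840 (mod 73).
Smallest nonnegative: k = 840 mod 73 = 37.

37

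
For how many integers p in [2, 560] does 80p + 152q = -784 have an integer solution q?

gcd(152, 80):
  152 = 1×80 + 72
  80 = 1×72 + 8
  72 = 9×8
so gcd(152, 80) = 8.
Back-substitute for Bézout coefficients:
  8 = 80 - 1×72
  ... = 80×(2) + 152×(-1)
Scale by -98: particular solution (-196, 98); reduce p mod 19: (13, -12).
General solution: p = 13 + 19t, q = -12 - 10t for integer t.
2 ≤ 13 + 19t ≤ 560 gives t ∈ [0, 28], which is 29 values.

29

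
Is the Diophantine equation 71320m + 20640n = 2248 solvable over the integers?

no

gcd(71320, 20640):
  71320 = 3*20640 + 9400
  20640 = 2*9400 + 1840
  9400 = 5*1840 + 200
  1840 = 9*200 + 40
  200 = 5*40
so gcd(71320, 20640) = 40.
40 does not divide 2248 (remainder 8), so no integer solutions.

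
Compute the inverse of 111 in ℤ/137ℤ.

gcd(137, 111):
  137 = 1·111 + 26
  111 = 4·26 + 7
  26 = 3·7 + 5
  7 = 1·5 + 2
  5 = 2·2 + 1
  2 = 2·1
so gcd(137, 111) = 1.
Back-substitute for Bézout coefficients:
  1 = 5 - 2·2
  ... = 111·(-58) + 137·(47)
So 111·-58 ≡ 1 (mod 137), and -58 mod 137 = 79.

79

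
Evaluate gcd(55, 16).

gcd(55, 16):
  55 = 3×16 + 7
  16 = 2×7 + 2
  7 = 3×2 + 1
  2 = 2×1
so gcd(55, 16) = 1.

1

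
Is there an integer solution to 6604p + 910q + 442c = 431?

gcd(6604, 910) = 26.
gcd(26, 442) = 26.
26 does not divide 431 (remainder 15), so no integer solutions.

no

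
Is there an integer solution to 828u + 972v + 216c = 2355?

no

gcd(972, 828):
  972 = 1*828 + 144
  828 = 5*144 + 108
  144 = 1*108 + 36
  108 = 3*36
so gcd(972, 828) = 36.
gcd(36, 216) = 36.
36 does not divide 2355 (remainder 15), so no integer solutions.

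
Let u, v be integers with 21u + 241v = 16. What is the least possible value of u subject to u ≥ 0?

127

gcd(241, 21):
  241 = 11×21 + 10
  21 = 2×10 + 1
  10 = 10×1
so gcd(241, 21) = 1.
1 divides 16, so solutions exist.
Back-substitute for Bézout coefficients:
  1 = 21 - 2×10
  ... = 21×(23) + 241×(-2)
Scale by 16/1 = 16: (u₀, v₀) = (368, -32).
General solution: u = 368 + 241t, v = -32 - 21t for integer t.
u ≥ 0: smallest is 368 mod 241 = 127 (at t = -1), with v = -11.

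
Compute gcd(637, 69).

1

gcd(637, 69) = 1  (637 = 9*69 + 16, 69 = 4*16 + 5, 16 = 3*5 + 1, 5 = 5*1).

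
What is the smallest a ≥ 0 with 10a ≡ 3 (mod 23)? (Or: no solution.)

21

gcd(23, 10) = 1  (23 = 2*10 + 3, 10 = 3*3 + 1, 3 = 3*1).
1 divides 3, so solutions exist.
Back-substituting, 10*(7) + 23*(-3) = 1.
So 10*(7) ≡ 1 (mod 23); multiply by 3: a ≡ 21 (mod 23).
Smallest nonnegative: a = 21 mod 23 = 21.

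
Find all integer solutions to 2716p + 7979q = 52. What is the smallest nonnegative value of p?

gcd(7979, 2716) = 1.
1 divides 52, so solutions exist.
By Bézout, 2716·(661) + 7979·(-225) = 1.
Scale by 52/1 = 52: (p₀, q₀) = (34372, -11700).
General solution: p = 34372 + 7979t, q = -11700 - 2716t for integer t.
p ≥ 0: smallest is 34372 mod 7979 = 2456 (at t = -4), with q = -836.

2456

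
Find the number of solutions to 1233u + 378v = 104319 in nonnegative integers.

gcd(1233, 378):
  1233 = 3·378 + 99
  378 = 3·99 + 81
  99 = 1·81 + 18
  81 = 4·18 + 9
  18 = 2·9
so gcd(1233, 378) = 9.
Back-substitute for Bézout coefficients:
  9 = 81 - 4·18
  ... = 1233·(-19) + 378·(62)
Scale by 11591: one solution is (-220229, 718642). Reduce u mod 42: (19, 214).
General: u = 19 + 42t, v = 214 - 137t.
u ≥ 0 ⇒ t ≥ 0; v ≥ 0 ⇒ t ≤ 1. So t ∈ [0, 1]: 2 solutions.

2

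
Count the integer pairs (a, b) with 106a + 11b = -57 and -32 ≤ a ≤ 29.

6

gcd(106, 11):
  106 = 9·11 + 7
  11 = 1·7 + 4
  7 = 1·4 + 3
  4 = 1·3 + 1
  3 = 3·1
so gcd(106, 11) = 1.
Back-substitute for Bézout coefficients:
  1 = 4 - 1·3
  ... = 106·(-3) + 11·(29)
Scale by -57: particular solution (171, -1653); reduce a mod 11: (6, -63).
General solution: a = 6 + 11t, b = -63 - 106t for integer t.
-32 ≤ 6 + 11t ≤ 29 gives t ∈ [-3, 2], which is 6 values.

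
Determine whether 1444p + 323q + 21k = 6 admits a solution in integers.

gcd(1444, 323):
  1444 = 4×323 + 152
  323 = 2×152 + 19
  152 = 8×19
so gcd(1444, 323) = 19.
gcd(19, 21) = 1.
1 divides 6, so integer solutions exist.

yes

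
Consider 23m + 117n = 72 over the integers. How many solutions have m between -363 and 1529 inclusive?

16

gcd(117, 23):
  117 = 5·23 + 2
  23 = 11·2 + 1
  2 = 2·1
so gcd(117, 23) = 1.
Back-substitute for Bézout coefficients:
  1 = 23 - 11·2
  ... = 23·(56) + 117·(-11)
Scale by 72: particular solution (4032, -792); reduce m mod 117: (54, -10).
General solution: m = 54 + 117t, n = -10 - 23t for integer t.
-363 ≤ 54 + 117t ≤ 1529 gives t ∈ [-3, 12], which is 16 values.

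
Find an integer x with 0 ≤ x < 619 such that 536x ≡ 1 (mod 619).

gcd(619, 536) = 1  (619 = 1·536 + 83, 536 = 6·83 + 38, 83 = 2·38 + 7, 38 = 5·7 + 3, 7 = 2·3 + 1, 3 = 3·1).
Back-substituting, 536·(-179) + 619·(155) = 1.
So 536·-179 ≡ 1 (mod 619), and -179 mod 619 = 440.

440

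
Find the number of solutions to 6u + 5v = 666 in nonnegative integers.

23

gcd(6, 5) = 1  (6 = 1*5 + 1, 5 = 5*1).
Back-substituting, 6*(1) + 5*(-1) = 1.
Scale by 666: one solution is (666, -666). Reduce u mod 5: (1, 132).
General: u = 1 + 5t, v = 132 - 6t.
u ≥ 0 ⇒ t ≥ 0; v ≥ 0 ⇒ t ≤ 22. So t ∈ [0, 22]: 23 solutions.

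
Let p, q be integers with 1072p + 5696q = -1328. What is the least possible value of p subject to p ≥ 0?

291

gcd(5696, 1072) = 16.
16 divides -1328, so solutions exist.
By Bézout, 1072*(-85) + 5696*(16) = 16.
Scale by -1328/16 = -83: (p₀, q₀) = (7055, -1328).
General solution: p = 7055 + 356t, q = -1328 - 67t for integer t.
p ≥ 0: smallest is 7055 mod 356 = 291 (at t = -19), with q = -55.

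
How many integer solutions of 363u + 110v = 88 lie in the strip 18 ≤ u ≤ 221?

gcd(363, 110):
  363 = 3*110 + 33
  110 = 3*33 + 11
  33 = 3*11
so gcd(363, 110) = 11.
Back-substitute for Bézout coefficients:
  11 = 110 - 3*33
  ... = 363*(-3) + 110*(10)
Scale by 8: particular solution (-24, 80); reduce u mod 10: (6, -19).
General solution: u = 6 + 10t, v = -19 - 33t for integer t.
18 ≤ 6 + 10t ≤ 221 gives t ∈ [2, 21], which is 20 values.

20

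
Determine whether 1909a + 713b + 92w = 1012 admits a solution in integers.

gcd(1909, 713) = 23.
gcd(23, 92) = 23.
23 divides 1012, so integer solutions exist.

yes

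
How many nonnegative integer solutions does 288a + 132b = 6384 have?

2

gcd(288, 132) = 12.
By Bézout, 288×(-5) + 132×(11) = 12.
One solution: (2, 44).
General: a = 2 + 11t, b = 44 - 24t.
a ≥ 0 ⇒ t ≥ 0; b ≥ 0 ⇒ t ≤ 1. So t ∈ [0, 1]: 2 solutions.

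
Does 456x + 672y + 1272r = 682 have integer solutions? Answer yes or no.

gcd(672, 456) = 24.
gcd(24, 1272) = 24.
24 does not divide 682 (remainder 10), so no integer solutions.

no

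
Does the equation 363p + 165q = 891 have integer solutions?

gcd(363, 165) = 33  (363 = 2·165 + 33, 165 = 5·33).
33 divides 891, so integer solutions exist.

yes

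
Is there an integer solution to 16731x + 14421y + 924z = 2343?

gcd(16731, 14421) = 33.
gcd(33, 924) = 33.
33 divides 2343, so integer solutions exist.

yes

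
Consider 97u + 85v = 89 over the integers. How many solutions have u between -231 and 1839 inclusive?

gcd(97, 85) = 1  (97 = 1×85 + 12, 85 = 7×12 + 1, 12 = 12×1).
Back-substituting, 97×(-7) + 85×(8) = 1.
Scale by 89: particular solution (-623, 712); reduce u mod 85: (57, -64).
General solution: u = 57 + 85t, v = -64 - 97t for integer t.
-231 ≤ 57 + 85t ≤ 1839 gives t ∈ [-3, 20], which is 24 values.

24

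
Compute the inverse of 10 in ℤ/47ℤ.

gcd(47, 10) = 1  (47 = 4·10 + 7, 10 = 1·7 + 3, 7 = 2·3 + 1, 3 = 3·1).
Back-substituting, 10·(-14) + 47·(3) = 1.
So 10·-14 ≡ 1 (mod 47), and -14 mod 47 = 33.

33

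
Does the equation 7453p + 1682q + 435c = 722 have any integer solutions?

gcd(7453, 1682) = 29.
gcd(29, 435) = 29.
29 does not divide 722 (remainder 26), so no integer solutions.

no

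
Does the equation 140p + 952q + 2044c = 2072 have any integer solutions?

yes

gcd(952, 140) = 28.
gcd(28, 2044) = 28.
28 divides 2072, so integer solutions exist.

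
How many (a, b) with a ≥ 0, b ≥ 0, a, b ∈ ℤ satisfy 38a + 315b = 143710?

12

gcd(315, 38):
  315 = 8·38 + 11
  38 = 3·11 + 5
  11 = 2·5 + 1
  5 = 5·1
so gcd(315, 38) = 1.
Back-substitute for Bézout coefficients:
  1 = 11 - 2·5
  ... = 38·(-58) + 315·(7)
Scale by 143710: one solution is (-8335180, 1005970). Reduce a mod 315: (35, 452).
General: a = 35 + 315t, b = 452 - 38t.
a ≥ 0 ⇒ t ≥ 0; b ≥ 0 ⇒ t ≤ 11. So t ∈ [0, 11]: 12 solutions.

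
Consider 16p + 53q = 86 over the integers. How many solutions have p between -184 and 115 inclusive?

5

gcd(53, 16) = 1  (53 = 3·16 + 5, 16 = 3·5 + 1, 5 = 5·1).
Back-substituting, 16·(10) + 53·(-3) = 1.
Scale by 86: particular solution (860, -258); reduce p mod 53: (12, -2).
General solution: p = 12 + 53t, q = -2 - 16t for integer t.
-184 ≤ 12 + 53t ≤ 115 gives t ∈ [-3, 1], which is 5 values.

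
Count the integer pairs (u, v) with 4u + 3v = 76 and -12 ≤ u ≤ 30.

14

gcd(4, 3) = 1.
By Bézout, 4*(1) + 3*(-1) = 1.
Particular solution: (1, 24).
General solution: u = 1 + 3t, v = 24 - 4t for integer t.
-12 ≤ 1 + 3t ≤ 30 gives t ∈ [-4, 9], which is 14 values.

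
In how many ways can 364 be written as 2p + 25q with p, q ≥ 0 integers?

8

gcd(25, 2) = 1.
By Bézout, 2*(-12) + 25*(1) = 1.
One solution: (7, 14).
General: p = 7 + 25t, q = 14 - 2t.
p ≥ 0 ⇒ t ≥ 0; q ≥ 0 ⇒ t ≤ 7. So t ∈ [0, 7]: 8 solutions.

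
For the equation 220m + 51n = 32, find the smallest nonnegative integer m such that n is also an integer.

2

gcd(220, 51) = 1  (220 = 4*51 + 16, 51 = 3*16 + 3, 16 = 5*3 + 1, 3 = 3*1).
1 divides 32, so solutions exist.
Back-substituting, 220*(16) + 51*(-69) = 1.
Scale by 32/1 = 32: (m₀, n₀) = (512, -2208).
General solution: m = 512 + 51t, n = -2208 - 220t for integer t.
m ≥ 0: smallest is 512 mod 51 = 2 (at t = -10), with n = -8.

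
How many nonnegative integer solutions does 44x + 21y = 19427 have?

gcd(44, 21) = 1.
By Bézout, 44*(-10) + 21*(21) = 1.
One solution: (1, 923).
General: x = 1 + 21t, y = 923 - 44t.
x ≥ 0 ⇒ t ≥ 0; y ≥ 0 ⇒ t ≤ 20. So t ∈ [0, 20]: 21 solutions.

21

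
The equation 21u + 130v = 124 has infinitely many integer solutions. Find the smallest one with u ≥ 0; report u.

74

gcd(130, 21):
  130 = 6*21 + 4
  21 = 5*4 + 1
  4 = 4*1
so gcd(130, 21) = 1.
1 divides 124, so solutions exist.
Back-substitute for Bézout coefficients:
  1 = 21 - 5*4
  ... = 21*(31) + 130*(-5)
Scale by 124/1 = 124: (u₀, v₀) = (3844, -620).
General solution: u = 3844 + 130t, v = -620 - 21t for integer t.
u ≥ 0: smallest is 3844 mod 130 = 74 (at t = -29), with v = -11.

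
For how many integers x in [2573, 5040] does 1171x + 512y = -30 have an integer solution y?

gcd(1171, 512) = 1  (1171 = 2*512 + 147, 512 = 3*147 + 71, 147 = 2*71 + 5, 71 = 14*5 + 1, 5 = 5*1).
Back-substituting, 1171*(-101) + 512*(231) = 1.
Scale by -30: particular solution (3030, -6930); reduce x mod 512: (470, -1075).
General solution: x = 470 + 512t, y = -1075 - 1171t for integer t.
2573 ≤ 470 + 512t ≤ 5040 gives t ∈ [5, 8], which is 4 values.

4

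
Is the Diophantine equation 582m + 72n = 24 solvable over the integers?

gcd(582, 72):
  582 = 8*72 + 6
  72 = 12*6
so gcd(582, 72) = 6.
6 divides 24, so integer solutions exist.

yes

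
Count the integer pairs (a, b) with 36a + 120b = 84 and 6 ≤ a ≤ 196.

gcd(120, 36):
  120 = 3×36 + 12
  36 = 3×12
so gcd(120, 36) = 12.
Back-substitute for Bézout coefficients:
  12 = 120 - 3×36
  ... = 36×(-3) + 120×(1)
Scale by 7: particular solution (-21, 7); reduce a mod 10: (9, -2).
General solution: a = 9 + 10t, b = -2 - 3t for integer t.
6 ≤ 9 + 10t ≤ 196 gives t ∈ [0, 18], which is 19 values.

19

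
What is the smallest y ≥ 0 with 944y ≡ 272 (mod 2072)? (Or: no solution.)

gcd(2072, 944):
  2072 = 2·944 + 184
  944 = 5·184 + 24
  184 = 7·24 + 16
  24 = 1·16 + 8
  16 = 2·8
so gcd(2072, 944) = 8.
8 divides 272, so solutions exist.
Back-substitute for Bézout coefficients:
  8 = 24 - 1·16
  ... = 944·(90) + 2072·(-41)
So 944·(90) ≡ 8 (mod 2072); multiply by 34: y ≡ 3060 (mod 259).
Smallest nonnegative: y = 3060 mod 259 = 211.

211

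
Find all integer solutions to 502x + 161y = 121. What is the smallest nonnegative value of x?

gcd(502, 161) = 1  (502 = 3*161 + 19, 161 = 8*19 + 9, 19 = 2*9 + 1, 9 = 9*1).
1 divides 121, so solutions exist.
Back-substituting, 502*(17) + 161*(-53) = 1.
Scale by 121/1 = 121: (x₀, y₀) = (2057, -6413).
General solution: x = 2057 + 161t, y = -6413 - 502t for integer t.
x ≥ 0: smallest is 2057 mod 161 = 125 (at t = -12), with y = -389.

125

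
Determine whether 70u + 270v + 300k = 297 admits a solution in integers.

no

gcd(270, 70) = 10  (270 = 3×70 + 60, 70 = 1×60 + 10, 60 = 6×10).
gcd(10, 300) = 10.
10 does not divide 297 (remainder 7), so no integer solutions.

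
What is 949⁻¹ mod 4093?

2329

gcd(4093, 949):
  4093 = 4×949 + 297
  949 = 3×297 + 58
  297 = 5×58 + 7
  58 = 8×7 + 2
  7 = 3×2 + 1
  2 = 2×1
so gcd(4093, 949) = 1.
Back-substitute for Bézout coefficients:
  1 = 7 - 3×2
  ... = 949×(-1764) + 4093×(409)
So 949×-1764 ≡ 1 (mod 4093), and -1764 mod 4093 = 2329.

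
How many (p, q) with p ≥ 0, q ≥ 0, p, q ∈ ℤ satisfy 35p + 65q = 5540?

12

gcd(65, 35) = 5.
By Bézout, 35*(2) + 65*(-1) = 5.
One solution: (6, 82).
General: p = 6 + 13t, q = 82 - 7t.
p ≥ 0 ⇒ t ≥ 0; q ≥ 0 ⇒ t ≤ 11. So t ∈ [0, 11]: 12 solutions.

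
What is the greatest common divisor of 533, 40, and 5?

gcd(533, 40) = 1  (533 = 13·40 + 13, 40 = 3·13 + 1, 13 = 13·1).
gcd(1, 5) = 1.

1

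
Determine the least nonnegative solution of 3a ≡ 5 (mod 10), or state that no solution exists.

gcd(10, 3) = 1  (10 = 3*3 + 1, 3 = 3*1).
1 divides 5, so solutions exist.
Back-substituting, 3*(-3) + 10*(1) = 1.
So 3*(-3) ≡ 1 (mod 10); multiply by 5: a ≡ -15 (mod 10).
Smallest nonnegative: a = -15 mod 10 = 5.

5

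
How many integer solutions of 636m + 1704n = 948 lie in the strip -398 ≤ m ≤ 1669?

15

gcd(1704, 636) = 12.
By Bézout, 636*(67) + 1704*(-25) = 12.
Particular solution: (39, -14).
General solution: m = 39 + 142t, n = -14 - 53t for integer t.
-398 ≤ 39 + 142t ≤ 1669 gives t ∈ [-3, 11], which is 15 values.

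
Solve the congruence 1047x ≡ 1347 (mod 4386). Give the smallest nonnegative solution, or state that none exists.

gcd(4386, 1047):
  4386 = 4*1047 + 198
  1047 = 5*198 + 57
  198 = 3*57 + 27
  57 = 2*27 + 3
  27 = 9*3
so gcd(4386, 1047) = 3.
3 divides 1347, so solutions exist.
Back-substitute for Bézout coefficients:
  3 = 57 - 2*27
  ... = 1047*(155) + 4386*(-37)
So 1047*(155) ≡ 3 (mod 4386); multiply by 449: x ≡ 69595 (mod 1462).
Smallest nonnegative: x = 69595 mod 1462 = 881.

881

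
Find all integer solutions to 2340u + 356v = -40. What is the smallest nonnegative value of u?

19

gcd(2340, 356):
  2340 = 6×356 + 204
  356 = 1×204 + 152
  204 = 1×152 + 52
  152 = 2×52 + 48
  52 = 1×48 + 4
  48 = 12×4
so gcd(2340, 356) = 4.
4 divides -40, so solutions exist.
Back-substitute for Bézout coefficients:
  4 = 52 - 1×48
  ... = 2340×(7) + 356×(-46)
Scale by -40/4 = -10: (u₀, v₀) = (-70, 460).
General solution: u = -70 + 89t, v = 460 - 585t for integer t.
u ≥ 0: smallest is -70 mod 89 = 19 (at t = 1), with v = -125.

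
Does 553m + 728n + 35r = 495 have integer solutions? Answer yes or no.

no

gcd(728, 553) = 7.
gcd(7, 35) = 7.
7 does not divide 495 (remainder 5), so no integer solutions.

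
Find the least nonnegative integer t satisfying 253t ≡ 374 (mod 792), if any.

14

gcd(792, 253):
  792 = 3*253 + 33
  253 = 7*33 + 22
  33 = 1*22 + 11
  22 = 2*11
so gcd(792, 253) = 11.
11 divides 374, so solutions exist.
Back-substitute for Bézout coefficients:
  11 = 33 - 1*22
  ... = 253*(-25) + 792*(8)
So 253*(-25) ≡ 11 (mod 792); multiply by 34: t ≡ -850 (mod 72).
Smallest nonnegative: t = -850 mod 72 = 14.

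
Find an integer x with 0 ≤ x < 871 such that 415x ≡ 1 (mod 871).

gcd(871, 415) = 1  (871 = 2×415 + 41, 415 = 10×41 + 5, 41 = 8×5 + 1, 5 = 5×1).
Back-substituting, 415×(-170) + 871×(81) = 1.
So 415×-170 ≡ 1 (mod 871), and -170 mod 871 = 701.

701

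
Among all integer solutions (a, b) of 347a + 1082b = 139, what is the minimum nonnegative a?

gcd(1082, 347):
  1082 = 3·347 + 41
  347 = 8·41 + 19
  41 = 2·19 + 3
  19 = 6·3 + 1
  3 = 3·1
so gcd(1082, 347) = 1.
1 divides 139, so solutions exist.
Back-substitute for Bézout coefficients:
  1 = 19 - 6·3
  ... = 347·(343) + 1082·(-110)
Scale by 139/1 = 139: (a₀, b₀) = (47677, -15290).
General solution: a = 47677 + 1082t, b = -15290 - 347t for integer t.
a ≥ 0: smallest is 47677 mod 1082 = 69 (at t = -44), with b = -22.

69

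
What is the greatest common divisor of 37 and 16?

gcd(37, 16) = 1  (37 = 2·16 + 5, 16 = 3·5 + 1, 5 = 5·1).

1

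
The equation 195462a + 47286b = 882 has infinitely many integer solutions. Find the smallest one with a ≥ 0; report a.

2455

gcd(195462, 47286):
  195462 = 4*47286 + 6318
  47286 = 7*6318 + 3060
  6318 = 2*3060 + 198
  3060 = 15*198 + 90
  198 = 2*90 + 18
  90 = 5*18
so gcd(195462, 47286) = 18.
18 divides 882, so solutions exist.
Back-substitute for Bézout coefficients:
  18 = 198 - 2*90
  ... = 195462*(479) + 47286*(-1980)
Scale by 882/18 = 49: (a₀, b₀) = (23471, -97020).
General solution: a = 23471 + 2627t, b = -97020 - 10859t for integer t.
a ≥ 0: smallest is 23471 mod 2627 = 2455 (at t = -8), with b = -10148.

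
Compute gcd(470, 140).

10

gcd(470, 140):
  470 = 3×140 + 50
  140 = 2×50 + 40
  50 = 1×40 + 10
  40 = 4×10
so gcd(470, 140) = 10.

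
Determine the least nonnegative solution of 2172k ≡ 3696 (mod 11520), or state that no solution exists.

548

gcd(11520, 2172) = 12.
12 divides 3696, so solutions exist.
By Bézout, 2172*(-419) + 11520*(79) = 12.
So 2172*(-419) ≡ 12 (mod 11520); multiply by 308: k ≡ -129052 (mod 960).
Smallest nonnegative: k = -129052 mod 960 = 548.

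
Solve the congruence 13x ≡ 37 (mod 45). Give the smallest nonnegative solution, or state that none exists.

34

gcd(45, 13) = 1  (45 = 3×13 + 6, 13 = 2×6 + 1, 6 = 6×1).
1 divides 37, so solutions exist.
Back-substituting, 13×(7) + 45×(-2) = 1.
So 13×(7) ≡ 1 (mod 45); multiply by 37: x ≡ 259 (mod 45).
Smallest nonnegative: x = 259 mod 45 = 34.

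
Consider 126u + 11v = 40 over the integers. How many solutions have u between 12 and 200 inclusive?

17

gcd(126, 11):
  126 = 11·11 + 5
  11 = 2·5 + 1
  5 = 5·1
so gcd(126, 11) = 1.
Back-substitute for Bézout coefficients:
  1 = 11 - 2·5
  ... = 126·(-2) + 11·(23)
Scale by 40: particular solution (-80, 920); reduce u mod 11: (8, -88).
General solution: u = 8 + 11t, v = -88 - 126t for integer t.
12 ≤ 8 + 11t ≤ 200 gives t ∈ [1, 17], which is 17 values.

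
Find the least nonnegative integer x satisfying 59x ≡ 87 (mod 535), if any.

473

gcd(535, 59):
  535 = 9×59 + 4
  59 = 14×4 + 3
  4 = 1×3 + 1
  3 = 3×1
so gcd(535, 59) = 1.
1 divides 87, so solutions exist.
Back-substitute for Bézout coefficients:
  1 = 4 - 1×3
  ... = 59×(-136) + 535×(15)
So 59×(-136) ≡ 1 (mod 535); multiply by 87: x ≡ -11832 (mod 535).
Smallest nonnegative: x = -11832 mod 535 = 473.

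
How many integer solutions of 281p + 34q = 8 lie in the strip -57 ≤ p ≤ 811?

gcd(281, 34) = 1.
By Bézout, 281*(-15) + 34*(124) = 1.
Particular solution: (16, -132).
General solution: p = 16 + 34t, q = -132 - 281t for integer t.
-57 ≤ 16 + 34t ≤ 811 gives t ∈ [-2, 23], which is 26 values.

26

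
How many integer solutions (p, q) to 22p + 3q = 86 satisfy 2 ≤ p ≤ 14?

5

gcd(22, 3):
  22 = 7×3 + 1
  3 = 3×1
so gcd(22, 3) = 1.
Back-substitute for Bézout coefficients:
  1 = 22 - 7×3
  ... = 22×(1) + 3×(-7)
Scale by 86: particular solution (86, -602); reduce p mod 3: (2, 14).
General solution: p = 2 + 3t, q = 14 - 22t for integer t.
2 ≤ 2 + 3t ≤ 14 gives t ∈ [0, 4], which is 5 values.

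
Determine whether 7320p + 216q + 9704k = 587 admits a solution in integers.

no

gcd(7320, 216):
  7320 = 33*216 + 192
  216 = 1*192 + 24
  192 = 8*24
so gcd(7320, 216) = 24.
gcd(24, 9704) = 8.
8 does not divide 587 (remainder 3), so no integer solutions.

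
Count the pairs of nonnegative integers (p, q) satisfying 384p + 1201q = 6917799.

gcd(1201, 384) = 1.
By Bézout, 384*(147) + 1201*(-47) = 1.
One solution: (929, 5463).
General: p = 929 + 1201t, q = 5463 - 384t.
p ≥ 0 ⇒ t ≥ 0; q ≥ 0 ⇒ t ≤ 14. So t ∈ [0, 14]: 15 solutions.

15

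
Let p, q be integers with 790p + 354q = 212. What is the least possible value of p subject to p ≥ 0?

gcd(790, 354) = 2.
2 divides 212, so solutions exist.
By Bézout, 790*(-82) + 354*(183) = 2.
Scale by 212/2 = 106: (p₀, q₀) = (-8692, 19398).
General solution: p = -8692 + 177t, q = 19398 - 395t for integer t.
p ≥ 0: smallest is -8692 mod 177 = 158 (at t = 50), with q = -352.

158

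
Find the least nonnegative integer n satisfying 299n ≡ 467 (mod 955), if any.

gcd(955, 299) = 1.
1 divides 467, so solutions exist.
By Bézout, 299·(214) + 955·(-67) = 1.
So 299·(214) ≡ 1 (mod 955); multiply by 467: n ≡ 99938 (mod 955).
Smallest nonnegative: n = 99938 mod 955 = 618.

618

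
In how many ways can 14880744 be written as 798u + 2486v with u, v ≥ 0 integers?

15

gcd(2486, 798) = 2  (2486 = 3*798 + 92, 798 = 8*92 + 62, 92 = 1*62 + 30, 62 = 2*30 + 2, 30 = 15*2).
Back-substituting, 798*(81) + 2486*(-26) = 2.
Scale by 7440372: one solution is (602670132, -193449672). Reduce u mod 1243: (339, 5877).
General: u = 339 + 1243t, v = 5877 - 399t.
u ≥ 0 ⇒ t ≥ 0; v ≥ 0 ⇒ t ≤ 14. So t ∈ [0, 14]: 15 solutions.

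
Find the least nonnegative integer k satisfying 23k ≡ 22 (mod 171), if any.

gcd(171, 23) = 1  (171 = 7×23 + 10, 23 = 2×10 + 3, 10 = 3×3 + 1, 3 = 3×1).
1 divides 22, so solutions exist.
Back-substituting, 23×(-52) + 171×(7) = 1.
So 23×(-52) ≡ 1 (mod 171); multiply by 22: k ≡ -1144 (mod 171).
Smallest nonnegative: k = -1144 mod 171 = 53.

53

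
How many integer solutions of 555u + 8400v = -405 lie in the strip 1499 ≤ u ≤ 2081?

1

gcd(8400, 555):
  8400 = 15·555 + 75
  555 = 7·75 + 30
  75 = 2·30 + 15
  30 = 2·15
so gcd(8400, 555) = 15.
Back-substitute for Bézout coefficients:
  15 = 75 - 2·30
  ... = 555·(-227) + 8400·(15)
Scale by -27: particular solution (6129, -405); reduce u mod 560: (529, -35).
General solution: u = 529 + 560t, v = -35 - 37t for integer t.
1499 ≤ 529 + 560t ≤ 2081 gives t ∈ [2, 2], which is 1 value.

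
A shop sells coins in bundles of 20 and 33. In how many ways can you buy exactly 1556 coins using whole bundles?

Need nonnegative integers with 20j + 33k = 1556.
gcd(20, 33) = 1, and 20·(5) + 33·(-3) = 1.
So (j₀, k₀) = (7780, -4668); general j = 7780 + 33t, k = -4668 - 20t.
j ≥ 0 ⇒ t ≥ -235; k ≥ 0 ⇒ t ≤ -234. That's 2 values of t.

2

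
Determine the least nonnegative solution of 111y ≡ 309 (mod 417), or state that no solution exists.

123

gcd(417, 111) = 3.
3 divides 309, so solutions exist.
By Bézout, 111·(-15) + 417·(4) = 3.
So 111·(-15) ≡ 3 (mod 417); multiply by 103: y ≡ -1545 (mod 139).
Smallest nonnegative: y = -1545 mod 139 = 123.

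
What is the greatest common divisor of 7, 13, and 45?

gcd(13, 7) = 1  (13 = 1×7 + 6, 7 = 1×6 + 1, 6 = 6×1).
gcd(1, 45) = 1.

1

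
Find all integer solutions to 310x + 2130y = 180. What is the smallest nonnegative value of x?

gcd(2130, 310) = 10.
10 divides 180, so solutions exist.
By Bézout, 310*(55) + 2130*(-8) = 10.
Scale by 180/10 = 18: (x₀, y₀) = (990, -144).
General solution: x = 990 + 213t, y = -144 - 31t for integer t.
x ≥ 0: smallest is 990 mod 213 = 138 (at t = -4), with y = -20.

138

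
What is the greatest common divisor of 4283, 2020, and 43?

gcd(4283, 2020) = 1.
gcd(1, 43) = 1.

1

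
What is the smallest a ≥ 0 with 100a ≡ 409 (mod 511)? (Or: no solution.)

gcd(511, 100):
  511 = 5·100 + 11
  100 = 9·11 + 1
  11 = 11·1
so gcd(511, 100) = 1.
1 divides 409, so solutions exist.
Back-substitute for Bézout coefficients:
  1 = 100 - 9·11
  ... = 100·(46) + 511·(-9)
So 100·(46) ≡ 1 (mod 511); multiply by 409: a ≡ 18814 (mod 511).
Smallest nonnegative: a = 18814 mod 511 = 418.

418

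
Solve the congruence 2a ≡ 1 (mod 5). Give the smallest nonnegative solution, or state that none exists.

gcd(5, 2) = 1.
1 divides 1, so solutions exist.
By Bézout, 2·(-2) + 5·(1) = 1.
So 2·(-2) ≡ 1 (mod 5); multiply by 1: a ≡ -2 (mod 5).
Smallest nonnegative: a = -2 mod 5 = 3.

3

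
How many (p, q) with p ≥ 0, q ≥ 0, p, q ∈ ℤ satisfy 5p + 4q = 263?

13

gcd(5, 4) = 1  (5 = 1×4 + 1, 4 = 4×1).
Back-substituting, 5×(1) + 4×(-1) = 1.
Scale by 263: one solution is (263, -263). Reduce p mod 4: (3, 62).
General: p = 3 + 4t, q = 62 - 5t.
p ≥ 0 ⇒ t ≥ 0; q ≥ 0 ⇒ t ≤ 12. So t ∈ [0, 12]: 13 solutions.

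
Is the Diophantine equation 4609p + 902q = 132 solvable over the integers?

yes

gcd(4609, 902) = 11  (4609 = 5*902 + 99, 902 = 9*99 + 11, 99 = 9*11).
11 divides 132, so integer solutions exist.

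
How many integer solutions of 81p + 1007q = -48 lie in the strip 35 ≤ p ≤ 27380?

gcd(1007, 81):
  1007 = 12×81 + 35
  81 = 2×35 + 11
  35 = 3×11 + 2
  11 = 5×2 + 1
  2 = 2×1
so gcd(1007, 81) = 1.
Back-substitute for Bézout coefficients:
  1 = 11 - 5×2
  ... = 81×(460) + 1007×(-37)
Scale by -48: particular solution (-22080, 1776); reduce p mod 1007: (74, -6).
General solution: p = 74 + 1007t, q = -6 - 81t for integer t.
35 ≤ 74 + 1007t ≤ 27380 gives t ∈ [0, 27], which is 28 values.

28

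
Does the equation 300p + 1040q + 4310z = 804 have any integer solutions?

gcd(1040, 300) = 20.
gcd(20, 4310) = 10.
10 does not divide 804 (remainder 4), so no integer solutions.

no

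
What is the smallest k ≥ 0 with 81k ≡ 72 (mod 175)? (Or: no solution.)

137

gcd(175, 81) = 1.
1 divides 72, so solutions exist.
By Bézout, 81×(-54) + 175×(25) = 1.
So 81×(-54) ≡ 1 (mod 175); multiply by 72: k ≡ -3888 (mod 175).
Smallest nonnegative: k = -3888 mod 175 = 137.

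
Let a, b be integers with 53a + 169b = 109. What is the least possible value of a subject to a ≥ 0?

gcd(169, 53):
  169 = 3·53 + 10
  53 = 5·10 + 3
  10 = 3·3 + 1
  3 = 3·1
so gcd(169, 53) = 1.
1 divides 109, so solutions exist.
Back-substitute for Bézout coefficients:
  1 = 10 - 3·3
  ... = 53·(-51) + 169·(16)
Scale by 109/1 = 109: (a₀, b₀) = (-5559, 1744).
General solution: a = -5559 + 169t, b = 1744 - 53t for integer t.
a ≥ 0: smallest is -5559 mod 169 = 18 (at t = 33), with b = -5.

18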